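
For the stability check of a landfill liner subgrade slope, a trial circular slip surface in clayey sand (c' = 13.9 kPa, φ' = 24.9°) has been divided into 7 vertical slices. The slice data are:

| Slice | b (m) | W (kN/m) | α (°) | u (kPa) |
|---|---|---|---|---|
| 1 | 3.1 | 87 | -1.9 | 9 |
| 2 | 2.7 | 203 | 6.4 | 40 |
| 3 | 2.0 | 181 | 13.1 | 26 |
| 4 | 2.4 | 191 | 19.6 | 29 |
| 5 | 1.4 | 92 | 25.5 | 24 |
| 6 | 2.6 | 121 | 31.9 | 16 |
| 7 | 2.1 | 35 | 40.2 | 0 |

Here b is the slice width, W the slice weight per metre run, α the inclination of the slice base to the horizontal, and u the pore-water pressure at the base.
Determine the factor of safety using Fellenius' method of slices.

FS = 1.92

Ordinary method of slices: FS = Σ[c'·Δl_i + (W_i cosα_i − u_i·Δl_i)·tanφ'] / Σ W_i sinα_i, with Δl_i = b_i / cosα_i.
Slice 1: Δl = 3.1/cos(-1.9°) = 3.102 m; N'_1 = 87·cos(-1.9°) − 9·3.102 = 59.0; c'Δl = 43.11; W sinα = -2.9
Slice 2: Δl = 2.7/cos6.4° = 2.717 m; N'_2 = 203·cos6.4° − 40·2.717 = 93.1; c'Δl = 37.77; W sinα = 22.6
Slice 3: Δl = 2.0/cos13.1° = 2.053 m; N'_3 = 181·cos13.1° − 26·2.053 = 122.9; c'Δl = 28.54; W sinα = 41.0
Slice 4: Δl = 2.4/cos19.6° = 2.548 m; N'_4 = 191·cos19.6° − 29·2.548 = 106.1; c'Δl = 35.41; W sinα = 64.1
Slice 5: Δl = 1.4/cos25.5° = 1.551 m; N'_5 = 92·cos25.5° − 24·1.551 = 45.8; c'Δl = 21.56; W sinα = 39.6
Slice 6: Δl = 2.6/cos31.9° = 3.063 m; N'_6 = 121·cos31.9° − 16·3.063 = 53.7; c'Δl = 42.57; W sinα = 63.9
Slice 7: Δl = 2.1/cos40.2° = 2.749 m; N'_7 = 35·cos40.2° − 0·2.749 = 26.7; c'Δl = 38.22; W sinα = 22.6
Σc'Δl = 247.2 kN/m; ΣN' = 507.3 kN/m; ΣW sinα = 251.0 kN/m
Resisting = 247.2 + 507.3·tan24.9° = 247.2 + 235.5 = 482.7 kN/m
FS = 482.7 / 251.0 = 1.923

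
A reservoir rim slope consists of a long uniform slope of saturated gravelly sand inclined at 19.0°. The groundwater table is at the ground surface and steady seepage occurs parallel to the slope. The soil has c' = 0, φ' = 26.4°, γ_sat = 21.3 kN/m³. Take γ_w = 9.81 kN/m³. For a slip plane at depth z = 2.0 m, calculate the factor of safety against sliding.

FS = 0.78

With seepage parallel to the slope and the water table at the surface, the effective normal stress on the slip plane uses the buoyant unit weight γ' = γ_sat − γ_w while the driving shear stress uses γ_sat:
FS = [c' + γ' z cos²β tanφ'] / [γ_sat z sinβ cosβ]
(For c' = 0 this reduces to FS = (γ'/γ_sat)·tanφ'/tanβ.)
γ' = 21.3 − 9.81 = 11.49 kN/m³
Numerator = 0.0 + 11.49·2.0·cos²19.0°·tan26.4° = 0.0 + 11.49·2.0·0.8940·0.4964 = 10.198 kPa
Denominator = 21.3·2.0·sin19.0°·cos19.0° = 21.3·2.0·0.3256·0.9455 = 13.114 kPa
FS = 10.198 / 13.114 = 0.778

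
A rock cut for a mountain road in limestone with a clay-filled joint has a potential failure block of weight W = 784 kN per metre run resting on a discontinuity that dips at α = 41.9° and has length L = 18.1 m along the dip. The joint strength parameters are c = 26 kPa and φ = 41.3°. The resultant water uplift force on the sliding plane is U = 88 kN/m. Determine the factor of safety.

Resolving the block weight along and normal to the plane and applying the Mohr–Coulomb strength on the joint:
N' = W cosα − U = 784·cos41.9° − 88 = 495.5 kN/m
Driving force T = W sinα = 784·sin41.9° = 523.6 kN/m
Resisting force R = c·L + N'·tanφ = 26·18.1 + 495.5·tan41.3° = 470.6 + 435.3 = 905.9 kN/m
FS = R / T = 905.9 / 523.6 = 1.730

FS = 1.73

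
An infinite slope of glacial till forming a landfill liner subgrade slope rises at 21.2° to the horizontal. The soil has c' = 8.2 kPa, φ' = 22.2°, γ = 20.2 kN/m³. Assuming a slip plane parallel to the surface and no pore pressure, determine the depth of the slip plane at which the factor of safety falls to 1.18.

z = 9.42 m

Setting FS = 1.18 in FS = [c' + γz cos²β tanφ'] / [γz sinβ cosβ] and solving for z:
z = c' / [γ cosβ (FS·sinβ − cosβ·tanφ')]
  = 8.2 / [20.2·cos21.2°·(1.18·sin21.2° − cos21.2°·tan22.2°)]
  = 8.2 / [20.2·0.9323·(1.18·0.3616 − 0.9323·0.4081)]
  = 8.2 / 0.8709 = 9.416 m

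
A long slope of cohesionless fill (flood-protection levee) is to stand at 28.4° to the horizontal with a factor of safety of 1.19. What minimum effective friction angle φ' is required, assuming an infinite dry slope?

FS = tanφ'/tanβ ⇒ tanφ' = FS · tanβ = 1.19 · tan28.4° = 0.6434
φ' = arctan(0.6434) = 32.76°

φ' = 32.8°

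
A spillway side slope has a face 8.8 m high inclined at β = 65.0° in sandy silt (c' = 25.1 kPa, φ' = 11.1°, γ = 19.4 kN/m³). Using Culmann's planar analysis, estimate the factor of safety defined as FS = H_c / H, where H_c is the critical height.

H_c = (4c'/γ) · sinβ cosφ' / [1 − cos(β − φ')]
    = (4·25.1/19.4) · sin65.0°·cos11.1° / [1 − cos53.9°]
    = 5.175 · 0.8894 / 0.4108 = 11.20 m
FS = H_c / H = 11.20 / 8.8 = 1.273

FS = 1.27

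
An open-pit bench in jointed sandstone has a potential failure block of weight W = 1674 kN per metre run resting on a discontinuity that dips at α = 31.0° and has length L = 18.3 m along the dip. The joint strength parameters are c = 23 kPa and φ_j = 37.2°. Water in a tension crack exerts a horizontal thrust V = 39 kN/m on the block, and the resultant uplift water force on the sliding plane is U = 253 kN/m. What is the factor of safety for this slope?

Resolving the block weight along and normal to the plane and applying the Mohr–Coulomb strength on the joint:
N' = W cosα − U − V sinα = 1674·cos31.0° − 253 − 39·sin31.0° = 1161.8 kN/m
Driving force T = W sinα + V cosα = 1674·sin31.0° + 39·cos31.0° = 895.6 kN/m
Resisting force R = c·L + N'·tanφ_j = 23·18.3 + 1161.8·tan37.2° = 420.9 + 881.9 = 1302.8 kN/m
FS = R / T = 1302.8 / 895.6 = 1.455

FS = 1.45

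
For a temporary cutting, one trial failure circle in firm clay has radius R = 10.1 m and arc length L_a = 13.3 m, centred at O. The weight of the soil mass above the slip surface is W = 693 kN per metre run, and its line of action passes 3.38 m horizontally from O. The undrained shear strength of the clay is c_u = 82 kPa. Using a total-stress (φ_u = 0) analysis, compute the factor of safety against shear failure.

FS = 4.70

Taking moments about the centre O, the resisting moment is provided by the undrained shear strength acting along the arc:
M_R = c_u·L_a·R = 82·13.30·10.1 = 11015.1 kN·m/m
M_D = W·d = 693·3.38 = 2342.3 kN·m/m
FS = M_R / M_D = 11015.1 / 2342.3 = 4.703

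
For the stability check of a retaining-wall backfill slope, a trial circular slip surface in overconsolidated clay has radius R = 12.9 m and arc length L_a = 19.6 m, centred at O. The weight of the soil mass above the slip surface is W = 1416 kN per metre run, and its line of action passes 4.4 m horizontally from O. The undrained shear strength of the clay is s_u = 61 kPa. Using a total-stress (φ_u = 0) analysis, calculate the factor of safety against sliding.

FS = 2.48

Taking moments about the centre O, the resisting moment is provided by the undrained shear strength acting along the arc:
M_R = s_u·L_a·R = 61·19.60·12.9 = 15423.2 kN·m/m
M_D = W·d = 1416·4.4 = 6230.4 kN·m/m
FS = M_R / M_D = 15423.2 / 6230.4 = 2.475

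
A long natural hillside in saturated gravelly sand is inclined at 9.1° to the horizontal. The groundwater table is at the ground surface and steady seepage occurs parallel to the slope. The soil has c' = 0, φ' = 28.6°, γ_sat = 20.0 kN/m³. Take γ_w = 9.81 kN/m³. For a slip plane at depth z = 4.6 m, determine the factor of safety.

With seepage parallel to the slope and the water table at the surface, the effective normal stress on the slip plane uses the buoyant unit weight γ' = γ_sat − γ_w while the driving shear stress uses γ_sat:
FS = [c' + γ' z cos²β tanφ'] / [γ_sat z sinβ cosβ]
(For c' = 0 this reduces to FS = (γ'/γ_sat)·tanφ'/tanβ.)
γ' = 20.0 − 9.81 = 10.19 kN/m³
Numerator = 0.0 + 10.19·4.6·cos²9.1°·tan28.6° = 0.0 + 10.19·4.6·0.9750·0.5452 = 24.917 kPa
Denominator = 20.0·4.6·sin9.1°·cos9.1° = 20.0·4.6·0.1582·0.9874 = 14.367 kPa
FS = 24.917 / 14.367 = 1.734

FS = 1.73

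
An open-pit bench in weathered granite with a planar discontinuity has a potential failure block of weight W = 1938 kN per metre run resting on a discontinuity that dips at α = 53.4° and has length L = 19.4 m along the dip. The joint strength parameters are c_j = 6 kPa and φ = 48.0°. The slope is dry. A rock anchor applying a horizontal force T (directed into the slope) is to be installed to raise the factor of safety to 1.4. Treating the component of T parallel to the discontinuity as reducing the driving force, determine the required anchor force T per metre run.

Resolving forces along and normal to the sliding plane, with the horizontal anchor force T adding T·sinα to the effective normal force and T·cosα acting up the plane against the driving force:
FS = [c_jL + (W cosα + T sinα) tanφ] / [W sinα − T cosα]
Without the anchor: N' = 1155.5 kN/m, driving T_d = 1555.9 kN/m, resisting R = 6·19.4 + 1155.5·tan48.0° = 1399.7 kN/m, FS = 0.90.
Setting FS = 1.4 and solving for T:
1.4·(1555.9 − T cos53.4°) = 1399.7 + T sin53.4°·tan48.0°
T·(sin53.4°·tan48.0° + 1.4·cos53.4°) = 1.4·1555.9 − 1399.7
T·(0.8028·1.1106 + 1.4·0.5962) = 2178.2 − 1399.7 = 778.5
T·1.7263 = 778.5
T = 451.0 kN/m

T = 451 kN/m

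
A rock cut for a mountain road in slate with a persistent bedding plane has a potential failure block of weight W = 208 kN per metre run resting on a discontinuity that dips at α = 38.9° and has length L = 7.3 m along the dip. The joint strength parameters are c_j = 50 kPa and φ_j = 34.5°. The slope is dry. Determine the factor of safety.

Resolving the block weight along and normal to the plane and applying the Mohr–Coulomb strength on the joint:
N' = W cosα = 208·cos38.9° = 161.9 kN/m
Driving force T = W sinα = 208·sin38.9° = 130.6 kN/m
Resisting force R = c_j·L + N'·tanφ_j = 50·7.3 + 161.9·tan34.5° = 365.0 + 111.3 = 476.3 kN/m
FS = R / T = 476.3 / 130.6 = 3.646

FS = 3.65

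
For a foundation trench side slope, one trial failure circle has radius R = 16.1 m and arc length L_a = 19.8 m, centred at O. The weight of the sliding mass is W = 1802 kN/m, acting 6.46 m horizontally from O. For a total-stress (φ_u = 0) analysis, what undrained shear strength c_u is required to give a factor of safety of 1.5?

FS = c_u·L_a·R / (W·d), so c_u = FS·W·d / (L_a·R).
c_u = 1.5·1802·6.46 / (19.80·16.1) = 17461.4 / 318.78 = 54.78 kPa

c_u = 54.8 kPa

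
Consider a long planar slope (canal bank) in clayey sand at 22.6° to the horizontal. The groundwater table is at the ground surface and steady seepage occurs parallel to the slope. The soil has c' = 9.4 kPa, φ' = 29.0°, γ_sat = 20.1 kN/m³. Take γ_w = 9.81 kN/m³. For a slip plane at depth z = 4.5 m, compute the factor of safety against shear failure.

With seepage parallel to the slope and the water table at the surface, the effective normal stress on the slip plane uses the buoyant unit weight γ' = γ_sat − γ_w while the driving shear stress uses γ_sat:
FS = [c' + γ' z cos²β tanφ'] / [γ_sat z sinβ cosβ]
γ' = 20.1 − 9.81 = 10.29 kN/m³
Numerator = 9.4 + 10.29·4.5·cos²22.6°·tan29.0° = 9.4 + 10.29·4.5·0.8523·0.5543 = 31.277 kPa
Denominator = 20.1·4.5·sin22.6°·cos22.6° = 20.1·4.5·0.3843·0.9232 = 32.090 kPa
FS = 31.277 / 32.090 = 0.975

FS = 0.97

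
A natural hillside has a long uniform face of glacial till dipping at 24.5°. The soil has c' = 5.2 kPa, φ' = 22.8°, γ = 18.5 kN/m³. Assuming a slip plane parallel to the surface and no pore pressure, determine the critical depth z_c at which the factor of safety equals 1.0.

Setting FS = 1.00 in FS = [c' + γz cos²β tanφ'] / [γz sinβ cosβ] and solving for z:
z = c' / [γ cosβ (FS·sinβ − cosβ·tanφ')]
  = 5.2 / [18.5·cos24.5°·(1.00·sin24.5° − cos24.5°·tan22.8°)]
  = 5.2 / [18.5·0.9100·(1.00·0.4147 − 0.9100·0.4204)]
  = 5.2 / 0.5417 = 9.599 m

z_c = 9.60 m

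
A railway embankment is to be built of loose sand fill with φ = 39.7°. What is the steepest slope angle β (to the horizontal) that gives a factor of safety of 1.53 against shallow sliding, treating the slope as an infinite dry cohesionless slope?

β = 28.5°

For an infinite dry cohesionless slope FS = tanφ/tanβ, so tanβ = tanφ / FS.
tanβ = tan39.7° / 1.53 = 0.8302 / 1.53 = 0.5426
β = arctan(0.5426) = 28.49°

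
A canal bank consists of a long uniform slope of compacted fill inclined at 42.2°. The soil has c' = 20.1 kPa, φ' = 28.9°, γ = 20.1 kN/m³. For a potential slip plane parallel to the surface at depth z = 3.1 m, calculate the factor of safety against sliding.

FS = 1.26

For an infinite slope with a slip plane parallel to the surface (no pore pressure): FS = [c' + γz cos²β tanφ'] / [γz sinβ cosβ].
γz = 20.1·3.1 = 62.31 kN/m²
Numerator = 20.1 + 62.31·cos²42.2°·tan28.9° = 20.1 + 62.31·0.5488·0.5520 = 38.977 kPa
Denominator = 62.31·sin42.2°·cos42.2° = 62.31·0.6717·0.7408 = 31.006 kPa
FS = 38.977 / 31.006 = 1.257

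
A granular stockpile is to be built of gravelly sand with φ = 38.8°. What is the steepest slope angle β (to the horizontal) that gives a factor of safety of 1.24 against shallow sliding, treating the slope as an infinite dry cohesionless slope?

β = 33.0°

For an infinite dry cohesionless slope FS = tanφ/tanβ, so tanβ = tanφ / FS.
tanβ = tan38.8° / 1.24 = 0.8040 / 1.24 = 0.6484
β = arctan(0.6484) = 32.96°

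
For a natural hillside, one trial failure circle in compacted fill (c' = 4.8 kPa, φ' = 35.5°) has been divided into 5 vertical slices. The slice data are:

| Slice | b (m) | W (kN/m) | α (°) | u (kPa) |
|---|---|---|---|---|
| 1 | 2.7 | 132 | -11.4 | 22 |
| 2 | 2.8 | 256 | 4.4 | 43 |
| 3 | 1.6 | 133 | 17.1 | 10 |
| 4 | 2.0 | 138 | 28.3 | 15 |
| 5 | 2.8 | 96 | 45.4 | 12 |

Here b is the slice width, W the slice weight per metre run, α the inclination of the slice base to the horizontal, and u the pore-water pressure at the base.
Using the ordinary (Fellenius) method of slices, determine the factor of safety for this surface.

FS = 2.19

Ordinary method of slices: FS = Σ[c'·Δl_i + (W_i cosα_i − u_i·Δl_i)·tanφ'] / Σ W_i sinα_i, with Δl_i = b_i / cosα_i.
Slice 1: Δl = 2.7/cos(-11.4°) = 2.754 m; N'_1 = 132·cos(-11.4°) − 22·2.754 = 68.8; c'Δl = 13.22; W sinα = -26.1
Slice 2: Δl = 2.8/cos4.4° = 2.808 m; N'_2 = 256·cos4.4° − 43·2.808 = 134.5; c'Δl = 13.48; W sinα = 19.6
Slice 3: Δl = 1.6/cos17.1° = 1.674 m; N'_3 = 133·cos17.1° − 10·1.674 = 110.4; c'Δl = 8.04; W sinα = 39.1
Slice 4: Δl = 2.0/cos28.3° = 2.271 m; N'_4 = 138·cos28.3° − 15·2.271 = 87.4; c'Δl = 10.90; W sinα = 65.4
Slice 5: Δl = 2.8/cos45.4° = 3.988 m; N'_5 = 96·cos45.4° − 12·3.988 = 19.6; c'Δl = 19.14; W sinα = 68.4
Σc'Δl = 64.8 kN/m; ΣN' = 420.7 kN/m; ΣW sinα = 166.4 kN/m
Resisting = 64.8 + 420.7·tan35.5° = 64.8 + 300.1 = 364.8 kN/m
FS = 364.8 / 166.4 = 2.192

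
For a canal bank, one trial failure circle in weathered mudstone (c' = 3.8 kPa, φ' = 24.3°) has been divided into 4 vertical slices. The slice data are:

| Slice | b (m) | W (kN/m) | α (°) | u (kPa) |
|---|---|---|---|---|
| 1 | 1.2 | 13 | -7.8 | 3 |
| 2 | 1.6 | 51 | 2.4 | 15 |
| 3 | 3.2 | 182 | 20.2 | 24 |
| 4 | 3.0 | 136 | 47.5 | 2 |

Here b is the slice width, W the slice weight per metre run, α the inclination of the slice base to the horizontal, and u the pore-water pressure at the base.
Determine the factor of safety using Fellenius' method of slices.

Ordinary method of slices: FS = Σ[c'·Δl_i + (W_i cosα_i − u_i·Δl_i)·tanφ'] / Σ W_i sinα_i, with Δl_i = b_i / cosα_i.
Slice 1: Δl = 1.2/cos(-7.8°) = 1.211 m; N'_1 = 13·cos(-7.8°) − 3·1.211 = 9.2; c'Δl = 4.60; W sinα = -1.8
Slice 2: Δl = 1.6/cos2.4° = 1.601 m; N'_2 = 51·cos2.4° − 15·1.601 = 26.9; c'Δl = 6.09; W sinα = 2.1
Slice 3: Δl = 3.2/cos20.2° = 3.410 m; N'_3 = 182·cos20.2° − 24·3.410 = 89.0; c'Δl = 12.96; W sinα = 62.8
Slice 4: Δl = 3.0/cos47.5° = 4.441 m; N'_4 = 136·cos47.5° − 2·4.441 = 83.0; c'Δl = 16.87; W sinα = 100.3
Σc'Δl = 40.5 kN/m; ΣN' = 208.2 kN/m; ΣW sinα = 163.5 kN/m
Resisting = 40.5 + 208.2·tan24.3° = 40.5 + 94.0 = 134.5 kN/m
FS = 134.5 / 163.5 = 0.823

FS = 0.82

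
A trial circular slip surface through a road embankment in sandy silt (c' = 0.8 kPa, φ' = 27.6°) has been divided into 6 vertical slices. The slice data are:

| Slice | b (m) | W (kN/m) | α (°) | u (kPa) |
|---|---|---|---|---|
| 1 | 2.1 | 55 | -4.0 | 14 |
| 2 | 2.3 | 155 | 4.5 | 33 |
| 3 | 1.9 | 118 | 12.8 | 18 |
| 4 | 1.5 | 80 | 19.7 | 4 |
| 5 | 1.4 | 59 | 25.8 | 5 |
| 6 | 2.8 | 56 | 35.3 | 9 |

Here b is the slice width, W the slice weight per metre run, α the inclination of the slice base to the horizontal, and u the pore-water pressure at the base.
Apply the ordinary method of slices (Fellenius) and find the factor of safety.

FS = 1.46

Ordinary method of slices: FS = Σ[c'·Δl_i + (W_i cosα_i − u_i·Δl_i)·tanφ'] / Σ W_i sinα_i, with Δl_i = b_i / cosα_i.
Slice 1: Δl = 2.1/cos(-4.0°) = 2.105 m; N'_1 = 55·cos(-4.0°) − 14·2.105 = 25.4; c'Δl = 1.68; W sinα = -3.8
Slice 2: Δl = 2.3/cos4.5° = 2.307 m; N'_2 = 155·cos4.5° − 33·2.307 = 78.4; c'Δl = 1.85; W sinα = 12.2
Slice 3: Δl = 1.9/cos12.8° = 1.948 m; N'_3 = 118·cos12.8° − 18·1.948 = 80.0; c'Δl = 1.56; W sinα = 26.1
Slice 4: Δl = 1.5/cos19.7° = 1.593 m; N'_4 = 80·cos19.7° − 4·1.593 = 68.9; c'Δl = 1.27; W sinα = 27.0
Slice 5: Δl = 1.4/cos25.8° = 1.555 m; N'_5 = 59·cos25.8° − 5·1.555 = 45.3; c'Δl = 1.24; W sinα = 25.7
Slice 6: Δl = 2.8/cos35.3° = 3.431 m; N'_6 = 56·cos35.3° − 9·3.431 = 14.8; c'Δl = 2.74; W sinα = 32.4
Σc'Δl = 10.4 kN/m; ΣN' = 312.9 kN/m; ΣW sinα = 119.5 kN/m
Resisting = 10.4 + 312.9·tan27.6° = 10.4 + 163.6 = 173.9 kN/m
FS = 173.9 / 119.5 = 1.456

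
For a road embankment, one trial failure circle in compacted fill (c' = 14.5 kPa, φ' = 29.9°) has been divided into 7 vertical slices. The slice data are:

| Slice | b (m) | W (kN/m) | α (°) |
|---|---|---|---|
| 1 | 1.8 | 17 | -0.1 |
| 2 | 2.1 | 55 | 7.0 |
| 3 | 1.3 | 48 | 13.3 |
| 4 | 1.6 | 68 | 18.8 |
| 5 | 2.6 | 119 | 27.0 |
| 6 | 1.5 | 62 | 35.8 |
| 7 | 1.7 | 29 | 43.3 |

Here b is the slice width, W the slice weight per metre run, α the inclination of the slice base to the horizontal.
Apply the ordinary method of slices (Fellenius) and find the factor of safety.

Ordinary method of slices: FS = Σ[c'·Δl_i + (W_i cosα_i)·tanφ'] / Σ W_i sinα_i, with Δl_i = b_i / cosα_i.
Slice 1: Δl = 1.8/cos(-0.1°) = 1.800 m; N'_1 = 17·cos(-0.1°) = 17.0; c'Δl = 26.10; W sinα = -0.0
Slice 2: Δl = 2.1/cos7.0° = 2.116 m; N'_2 = 55·cos7.0° = 54.6; c'Δl = 30.68; W sinα = 6.7
Slice 3: Δl = 1.3/cos13.3° = 1.336 m; N'_3 = 48·cos13.3° = 46.7; c'Δl = 19.37; W sinα = 11.0
Slice 4: Δl = 1.6/cos18.8° = 1.690 m; N'_4 = 68·cos18.8° = 64.4; c'Δl = 24.51; W sinα = 21.9
Slice 5: Δl = 2.6/cos27.0° = 2.918 m; N'_5 = 119·cos27.0° = 106.0; c'Δl = 42.31; W sinα = 54.0
Slice 6: Δl = 1.5/cos35.8° = 1.849 m; N'_6 = 62·cos35.8° = 50.3; c'Δl = 26.82; W sinα = 36.3
Slice 7: Δl = 1.7/cos43.3° = 2.336 m; N'_7 = 29·cos43.3° = 21.1; c'Δl = 33.87; W sinα = 19.9
Σc'Δl = 203.7 kN/m; ΣN' = 360.1 kN/m; ΣW sinα = 149.8 kN/m
Resisting = 203.7 + 360.1·tan29.9° = 203.7 + 207.1 = 410.7 kN/m
FS = 410.7 / 149.8 = 2.742

FS = 2.74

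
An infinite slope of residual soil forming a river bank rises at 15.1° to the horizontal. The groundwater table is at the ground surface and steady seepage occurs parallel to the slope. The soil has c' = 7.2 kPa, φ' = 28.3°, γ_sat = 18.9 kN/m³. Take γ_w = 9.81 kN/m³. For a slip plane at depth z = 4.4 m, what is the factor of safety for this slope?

With seepage parallel to the slope and the water table at the surface, the effective normal stress on the slip plane uses the buoyant unit weight γ' = γ_sat − γ_w while the driving shear stress uses γ_sat:
FS = [c' + γ' z cos²β tanφ'] / [γ_sat z sinβ cosβ]
γ' = 18.9 − 9.81 = 9.09 kN/m³
Numerator = 7.2 + 9.09·4.4·cos²15.1°·tan28.3° = 7.2 + 9.09·4.4·0.9321·0.5384 = 27.274 kPa
Denominator = 18.9·4.4·sin15.1°·cos15.1° = 18.9·4.4·0.2605·0.9655 = 20.916 kPa
FS = 27.274 / 20.916 = 1.304

FS = 1.30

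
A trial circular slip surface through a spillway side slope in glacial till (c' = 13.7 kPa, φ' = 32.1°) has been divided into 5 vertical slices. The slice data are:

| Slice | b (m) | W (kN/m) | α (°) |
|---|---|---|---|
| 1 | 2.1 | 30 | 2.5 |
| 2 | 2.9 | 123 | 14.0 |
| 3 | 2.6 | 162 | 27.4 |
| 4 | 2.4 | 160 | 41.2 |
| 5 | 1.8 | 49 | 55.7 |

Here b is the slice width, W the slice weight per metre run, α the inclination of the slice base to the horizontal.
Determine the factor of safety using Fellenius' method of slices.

FS = 1.89

Ordinary method of slices: FS = Σ[c'·Δl_i + (W_i cosα_i)·tanφ'] / Σ W_i sinα_i, with Δl_i = b_i / cosα_i.
Slice 1: Δl = 2.1/cos2.5° = 2.102 m; N'_1 = 30·cos2.5° = 30.0; c'Δl = 28.80; W sinα = 1.3
Slice 2: Δl = 2.9/cos14.0° = 2.989 m; N'_2 = 123·cos14.0° = 119.3; c'Δl = 40.95; W sinα = 29.8
Slice 3: Δl = 2.6/cos27.4° = 2.929 m; N'_3 = 162·cos27.4° = 143.8; c'Δl = 40.12; W sinα = 74.6
Slice 4: Δl = 2.4/cos41.2° = 3.190 m; N'_4 = 160·cos41.2° = 120.4; c'Δl = 43.70; W sinα = 105.4
Slice 5: Δl = 1.8/cos55.7° = 3.194 m; N'_5 = 49·cos55.7° = 27.6; c'Δl = 43.76; W sinα = 40.5
Σc'Δl = 197.3 kN/m; ΣN' = 441.1 kN/m; ΣW sinα = 251.5 kN/m
Resisting = 197.3 + 441.1·tan32.1° = 197.3 + 276.7 = 474.1 kN/m
FS = 474.1 / 251.5 = 1.885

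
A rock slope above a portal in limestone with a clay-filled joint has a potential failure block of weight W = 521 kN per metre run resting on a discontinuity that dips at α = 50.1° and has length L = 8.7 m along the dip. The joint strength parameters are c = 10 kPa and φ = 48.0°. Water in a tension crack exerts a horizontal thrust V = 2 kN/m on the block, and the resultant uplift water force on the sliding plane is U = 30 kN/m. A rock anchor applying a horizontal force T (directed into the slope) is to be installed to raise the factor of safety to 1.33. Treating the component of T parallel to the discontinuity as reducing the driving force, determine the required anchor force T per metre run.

T = 65 kN/m

Resolving forces along and normal to the sliding plane, with the horizontal anchor force T adding T·sinα to the effective normal force and T·cosα acting up the plane against the driving force:
FS = [cL + (W cosα − U − V sinα + T sinα) tanφ] / [W sinα + V cosα − T cosα]
Without the anchor: N' = 302.7 kN/m, driving T_d = 401.0 kN/m, resisting R = 10·8.7 + 302.7·tan48.0° = 423.1 kN/m, FS = 1.06.
Setting FS = 1.33 and solving for T:
1.33·(401.0 − T cos50.1°) = 423.1 + T sin50.1°·tan48.0°
T·(sin50.1°·tan48.0° + 1.33·cos50.1°) = 1.33·401.0 − 423.1
T·(0.7672·1.1106 + 1.33·0.6414) = 533.3 − 423.1 = 110.2
T·1.7052 = 110.2
T = 64.6 kN/m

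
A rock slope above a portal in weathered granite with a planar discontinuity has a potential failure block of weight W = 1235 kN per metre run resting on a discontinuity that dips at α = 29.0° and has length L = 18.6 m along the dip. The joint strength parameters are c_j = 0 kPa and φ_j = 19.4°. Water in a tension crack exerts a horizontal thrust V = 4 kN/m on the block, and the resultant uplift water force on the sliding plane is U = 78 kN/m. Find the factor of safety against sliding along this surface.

Resolving the block weight along and normal to the plane and applying the Mohr–Coulomb strength on the joint:
N' = W cosα − U − V sinα = 1235·cos29.0° − 78 − 4·sin29.0° = 1000.2 kN/m
Driving force T = W sinα + V cosα = 1235·sin29.0° + 4·cos29.0° = 602.2 kN/m
Resisting force R = c_j·L + N'·tanφ_j = 0·18.6 + 1000.2·tan19.4° = 0.0 + 352.2 = 352.2 kN/m
FS = R / T = 352.2 / 602.2 = 0.585

FS = 0.58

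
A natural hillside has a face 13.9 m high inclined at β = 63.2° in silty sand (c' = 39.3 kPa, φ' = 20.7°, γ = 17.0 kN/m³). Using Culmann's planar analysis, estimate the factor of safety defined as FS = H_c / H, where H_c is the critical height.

H_c = (4c'/γ) · sinβ cosφ' / [1 − cos(β − φ')]
    = (4·39.3/17.0) · sin63.2°·cos20.7° / [1 − cos42.5°]
    = 9.247 · 0.8350 / 0.2627 = 29.39 m
FS = H_c / H = 29.39 / 13.9 = 2.114

FS = 2.11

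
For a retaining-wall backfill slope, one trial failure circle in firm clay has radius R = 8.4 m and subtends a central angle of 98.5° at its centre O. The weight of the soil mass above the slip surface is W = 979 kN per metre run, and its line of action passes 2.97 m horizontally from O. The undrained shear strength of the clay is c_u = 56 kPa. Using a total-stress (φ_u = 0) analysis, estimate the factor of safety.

Taking moments about the centre O, the resisting moment is provided by the undrained shear strength acting along the arc:
Arc length L_a = R·θ = 8.4·(98.5°·π/180) = 8.4·1.7191 = 14.44 m
M_R = c_u·L_a·R = 56·14.44·8.4 = 6793.0 kN·m/m
M_D = W·d = 979·2.97 = 2907.6 kN·m/m
FS = M_R / M_D = 6793.0 / 2907.6 = 2.336

FS = 2.34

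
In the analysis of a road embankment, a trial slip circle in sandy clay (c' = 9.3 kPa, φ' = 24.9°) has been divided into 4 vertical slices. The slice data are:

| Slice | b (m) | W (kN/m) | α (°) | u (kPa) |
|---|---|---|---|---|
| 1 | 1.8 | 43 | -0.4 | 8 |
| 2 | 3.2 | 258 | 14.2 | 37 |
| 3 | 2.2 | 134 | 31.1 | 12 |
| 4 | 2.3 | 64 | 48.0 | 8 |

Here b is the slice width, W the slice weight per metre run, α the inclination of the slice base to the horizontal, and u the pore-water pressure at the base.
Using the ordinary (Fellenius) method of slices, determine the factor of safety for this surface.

Ordinary method of slices: FS = Σ[c'·Δl_i + (W_i cosα_i − u_i·Δl_i)·tanφ'] / Σ W_i sinα_i, with Δl_i = b_i / cosα_i.
Slice 1: Δl = 1.8/cos(-0.4°) = 1.800 m; N'_1 = 43·cos(-0.4°) − 8·1.800 = 28.6; c'Δl = 16.74; W sinα = -0.3
Slice 2: Δl = 3.2/cos14.2° = 3.301 m; N'_2 = 258·cos14.2° − 37·3.301 = 128.0; c'Δl = 30.70; W sinα = 63.3
Slice 3: Δl = 2.2/cos31.1° = 2.569 m; N'_3 = 134·cos31.1° − 12·2.569 = 83.9; c'Δl = 23.89; W sinα = 69.2
Slice 4: Δl = 2.3/cos48.0° = 3.437 m; N'_4 = 64·cos48.0° − 8·3.437 = 15.3; c'Δl = 31.97; W sinα = 47.6
Σc'Δl = 103.3 kN/m; ΣN' = 255.8 kN/m; ΣW sinα = 179.8 kN/m
Resisting = 103.3 + 255.8·tan24.9° = 103.3 + 118.7 = 222.0 kN/m
FS = 222.0 / 179.8 = 1.235

FS = 1.24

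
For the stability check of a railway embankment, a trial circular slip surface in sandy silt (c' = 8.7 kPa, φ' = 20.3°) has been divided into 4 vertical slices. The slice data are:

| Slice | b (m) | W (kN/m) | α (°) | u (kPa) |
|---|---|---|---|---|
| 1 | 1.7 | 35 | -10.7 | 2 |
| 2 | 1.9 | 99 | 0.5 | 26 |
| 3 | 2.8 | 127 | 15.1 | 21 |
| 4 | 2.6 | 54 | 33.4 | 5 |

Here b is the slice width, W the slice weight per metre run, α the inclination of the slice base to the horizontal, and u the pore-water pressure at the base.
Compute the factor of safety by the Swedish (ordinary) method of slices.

FS = 2.58

Ordinary method of slices: FS = Σ[c'·Δl_i + (W_i cosα_i − u_i·Δl_i)·tanφ'] / Σ W_i sinα_i, with Δl_i = b_i / cosα_i.
Slice 1: Δl = 1.7/cos(-10.7°) = 1.730 m; N'_1 = 35·cos(-10.7°) − 2·1.730 = 30.9; c'Δl = 15.05; W sinα = -6.5
Slice 2: Δl = 1.9/cos0.5° = 1.900 m; N'_2 = 99·cos0.5° − 26·1.900 = 49.6; c'Δl = 16.53; W sinα = 0.9
Slice 3: Δl = 2.8/cos15.1° = 2.900 m; N'_3 = 127·cos15.1° − 21·2.900 = 61.7; c'Δl = 25.23; W sinα = 33.1
Slice 4: Δl = 2.6/cos33.4° = 3.114 m; N'_4 = 54·cos33.4° − 5·3.114 = 29.5; c'Δl = 27.09; W sinα = 29.7
Σc'Δl = 83.9 kN/m; ΣN' = 171.7 kN/m; ΣW sinα = 57.2 kN/m
Resisting = 83.9 + 171.7·tan20.3° = 83.9 + 63.5 = 147.4 kN/m
FS = 147.4 / 57.2 = 2.579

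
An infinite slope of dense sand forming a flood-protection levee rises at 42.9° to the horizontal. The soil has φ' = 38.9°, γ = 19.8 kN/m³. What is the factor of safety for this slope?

For a dry cohesionless infinite slope the factor of safety is FS = tanφ' / tanβ.
FS = tan38.9° / tan42.9° = 0.8069 / 0.9293 = 0.868

FS = 0.87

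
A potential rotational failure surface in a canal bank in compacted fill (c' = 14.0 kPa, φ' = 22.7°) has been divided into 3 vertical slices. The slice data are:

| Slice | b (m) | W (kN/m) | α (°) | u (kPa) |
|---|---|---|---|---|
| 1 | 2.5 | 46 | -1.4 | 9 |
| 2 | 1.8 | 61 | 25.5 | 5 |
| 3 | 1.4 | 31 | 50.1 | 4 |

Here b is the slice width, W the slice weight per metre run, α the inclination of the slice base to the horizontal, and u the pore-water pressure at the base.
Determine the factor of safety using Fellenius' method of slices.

Ordinary method of slices: FS = Σ[c'·Δl_i + (W_i cosα_i − u_i·Δl_i)·tanφ'] / Σ W_i sinα_i, with Δl_i = b_i / cosα_i.
Slice 1: Δl = 2.5/cos(-1.4°) = 2.501 m; N'_1 = 46·cos(-1.4°) − 9·2.501 = 23.5; c'Δl = 35.01; W sinα = -1.1
Slice 2: Δl = 1.8/cos25.5° = 1.994 m; N'_2 = 61·cos25.5° − 5·1.994 = 45.1; c'Δl = 27.92; W sinα = 26.3
Slice 3: Δl = 1.4/cos50.1° = 2.183 m; N'_3 = 31·cos50.1° − 4·2.183 = 11.2; c'Δl = 30.56; W sinα = 23.8
Σc'Δl = 93.5 kN/m; ΣN' = 79.7 kN/m; ΣW sinα = 48.9 kN/m
Resisting = 93.5 + 79.7·tan22.7° = 93.5 + 33.3 = 126.8 kN/m
FS = 126.8 / 48.9 = 2.593

FS = 2.59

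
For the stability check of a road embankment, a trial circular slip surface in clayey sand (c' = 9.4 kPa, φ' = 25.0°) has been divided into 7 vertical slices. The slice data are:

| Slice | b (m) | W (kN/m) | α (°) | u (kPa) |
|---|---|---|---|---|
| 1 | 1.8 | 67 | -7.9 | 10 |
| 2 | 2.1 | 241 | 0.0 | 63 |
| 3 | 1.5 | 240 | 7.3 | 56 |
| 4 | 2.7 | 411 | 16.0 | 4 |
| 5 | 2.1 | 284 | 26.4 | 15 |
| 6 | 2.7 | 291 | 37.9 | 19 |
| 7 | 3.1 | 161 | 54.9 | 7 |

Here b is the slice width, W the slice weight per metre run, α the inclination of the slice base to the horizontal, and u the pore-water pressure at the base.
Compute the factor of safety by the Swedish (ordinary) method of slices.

FS = 1.24

Ordinary method of slices: FS = Σ[c'·Δl_i + (W_i cosα_i − u_i·Δl_i)·tanφ'] / Σ W_i sinα_i, with Δl_i = b_i / cosα_i.
Slice 1: Δl = 1.8/cos(-7.9°) = 1.817 m; N'_1 = 67·cos(-7.9°) − 10·1.817 = 48.2; c'Δl = 17.08; W sinα = -9.2
Slice 2: Δl = 2.1/cos0.0° = 2.100 m; N'_2 = 241·cos0.0° − 63·2.100 = 108.7; c'Δl = 19.74; W sinα = 0.0
Slice 3: Δl = 1.5/cos7.3° = 1.512 m; N'_3 = 240·cos7.3° − 56·1.512 = 153.4; c'Δl = 14.22; W sinα = 30.5
Slice 4: Δl = 2.7/cos16.0° = 2.809 m; N'_4 = 411·cos16.0° − 4·2.809 = 383.8; c'Δl = 26.40; W sinα = 113.3
Slice 5: Δl = 2.1/cos26.4° = 2.345 m; N'_5 = 284·cos26.4° − 15·2.345 = 219.2; c'Δl = 22.04; W sinα = 126.3
Slice 6: Δl = 2.7/cos37.9° = 3.422 m; N'_6 = 291·cos37.9° − 19·3.422 = 164.6; c'Δl = 32.16; W sinα = 178.8
Slice 7: Δl = 3.1/cos54.9° = 5.391 m; N'_7 = 161·cos54.9° − 7·5.391 = 54.8; c'Δl = 50.68; W sinα = 131.7
Σc'Δl = 182.3 kN/m; ΣN' = 1132.8 kN/m; ΣW sinα = 571.3 kN/m
Resisting = 182.3 + 1132.8·tan25.0° = 182.3 + 528.2 = 710.5 kN/m
FS = 710.5 / 571.3 = 1.244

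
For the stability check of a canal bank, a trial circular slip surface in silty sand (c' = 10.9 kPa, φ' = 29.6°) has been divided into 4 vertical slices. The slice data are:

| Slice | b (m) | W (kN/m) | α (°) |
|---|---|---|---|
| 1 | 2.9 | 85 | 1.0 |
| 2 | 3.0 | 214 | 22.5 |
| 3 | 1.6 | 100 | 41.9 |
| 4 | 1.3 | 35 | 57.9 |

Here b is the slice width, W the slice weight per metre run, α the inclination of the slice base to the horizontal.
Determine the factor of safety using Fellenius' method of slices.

FS = 1.84

Ordinary method of slices: FS = Σ[c'·Δl_i + (W_i cosα_i)·tanφ'] / Σ W_i sinα_i, with Δl_i = b_i / cosα_i.
Slice 1: Δl = 2.9/cos1.0° = 2.900 m; N'_1 = 85·cos1.0° = 85.0; c'Δl = 31.61; W sinα = 1.5
Slice 2: Δl = 3.0/cos22.5° = 3.247 m; N'_2 = 214·cos22.5° = 197.7; c'Δl = 35.39; W sinα = 81.9
Slice 3: Δl = 1.6/cos41.9° = 2.150 m; N'_3 = 100·cos41.9° = 74.4; c'Δl = 23.43; W sinα = 66.8
Slice 4: Δl = 1.3/cos57.9° = 2.446 m; N'_4 = 35·cos57.9° = 18.6; c'Δl = 26.67; W sinα = 29.6
Σc'Δl = 117.1 kN/m; ΣN' = 375.7 kN/m; ΣW sinα = 179.8 kN/m
Resisting = 117.1 + 375.7·tan29.6° = 117.1 + 213.4 = 330.5 kN/m
FS = 330.5 / 179.8 = 1.838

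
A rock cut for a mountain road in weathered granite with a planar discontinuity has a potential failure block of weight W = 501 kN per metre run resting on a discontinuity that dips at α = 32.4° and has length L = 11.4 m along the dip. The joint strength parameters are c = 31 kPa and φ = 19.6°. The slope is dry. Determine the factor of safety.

Resolving the block weight along and normal to the plane and applying the Mohr–Coulomb strength on the joint:
N' = W cosα = 501·cos32.4° = 423.0 kN/m
Driving force T = W sinα = 501·sin32.4° = 268.4 kN/m
Resisting force R = c·L + N'·tanφ = 31·11.4 + 423.0·tan19.6° = 353.4 + 150.6 = 504.0 kN/m
FS = R / T = 504.0 / 268.4 = 1.878

FS = 1.88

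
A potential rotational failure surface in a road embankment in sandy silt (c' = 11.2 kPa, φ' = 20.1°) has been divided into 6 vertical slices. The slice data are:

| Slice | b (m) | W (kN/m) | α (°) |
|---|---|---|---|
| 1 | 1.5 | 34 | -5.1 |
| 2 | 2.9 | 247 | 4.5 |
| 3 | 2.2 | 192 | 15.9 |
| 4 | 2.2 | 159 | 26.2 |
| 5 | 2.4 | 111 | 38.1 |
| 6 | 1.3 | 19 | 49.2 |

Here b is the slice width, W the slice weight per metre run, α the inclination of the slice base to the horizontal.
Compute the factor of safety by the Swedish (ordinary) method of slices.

FS = 1.88

Ordinary method of slices: FS = Σ[c'·Δl_i + (W_i cosα_i)·tanφ'] / Σ W_i sinα_i, with Δl_i = b_i / cosα_i.
Slice 1: Δl = 1.5/cos(-5.1°) = 1.506 m; N'_1 = 34·cos(-5.1°) = 33.9; c'Δl = 16.87; W sinα = -3.0
Slice 2: Δl = 2.9/cos4.5° = 2.909 m; N'_2 = 247·cos4.5° = 246.2; c'Δl = 32.58; W sinα = 19.4
Slice 3: Δl = 2.2/cos15.9° = 2.288 m; N'_3 = 192·cos15.9° = 184.7; c'Δl = 25.62; W sinα = 52.6
Slice 4: Δl = 2.2/cos26.2° = 2.452 m; N'_4 = 159·cos26.2° = 142.7; c'Δl = 27.46; W sinα = 70.2
Slice 5: Δl = 2.4/cos38.1° = 3.050 m; N'_5 = 111·cos38.1° = 87.3; c'Δl = 34.16; W sinα = 68.5
Slice 6: Δl = 1.3/cos49.2° = 1.990 m; N'_6 = 19·cos49.2° = 12.4; c'Δl = 22.28; W sinα = 14.4
Σc'Δl = 159.0 kN/m; ΣN' = 707.2 kN/m; ΣW sinα = 222.0 kN/m
Resisting = 159.0 + 707.2·tan20.1° = 159.0 + 258.8 = 417.8 kN/m
FS = 417.8 / 222.0 = 1.882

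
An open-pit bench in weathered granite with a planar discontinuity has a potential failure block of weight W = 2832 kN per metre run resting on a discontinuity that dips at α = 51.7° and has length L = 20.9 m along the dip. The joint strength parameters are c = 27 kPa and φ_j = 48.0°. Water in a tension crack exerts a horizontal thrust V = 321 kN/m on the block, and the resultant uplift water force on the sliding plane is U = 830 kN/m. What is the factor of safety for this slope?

Resolving the block weight along and normal to the plane and applying the Mohr–Coulomb strength on the joint:
N' = W cosα − U − V sinα = 2832·cos51.7° − 830 − 321·sin51.7° = 673.3 kN/m
Driving force T = W sinα + V cosα = 2832·sin51.7° + 321·cos51.7° = 2421.4 kN/m
Resisting force R = c·L + N'·tanφ_j = 27·20.9 + 673.3·tan48.0° = 564.3 + 747.8 = 1312.1 kN/m
FS = R / T = 1312.1 / 2421.4 = 0.542

FS = 0.54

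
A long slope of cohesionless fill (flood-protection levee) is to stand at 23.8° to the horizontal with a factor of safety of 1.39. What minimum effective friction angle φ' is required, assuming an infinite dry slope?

φ' = 31.5°

FS = tanφ'/tanβ ⇒ tanφ' = FS · tanβ = 1.39 · tan23.8° = 0.6131
φ' = arctan(0.6131) = 31.51°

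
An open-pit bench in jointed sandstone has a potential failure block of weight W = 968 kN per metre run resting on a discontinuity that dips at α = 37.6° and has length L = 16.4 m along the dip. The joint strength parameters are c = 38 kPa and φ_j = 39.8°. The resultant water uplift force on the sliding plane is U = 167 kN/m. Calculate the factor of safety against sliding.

Resolving the block weight along and normal to the plane and applying the Mohr–Coulomb strength on the joint:
N' = W cosα − U = 968·cos37.6° − 167 = 599.9 kN/m
Driving force T = W sinα = 968·sin37.6° = 590.6 kN/m
Resisting force R = c·L + N'·tanφ_j = 38·16.4 + 599.9·tan39.8° = 623.2 + 499.8 = 1123.0 kN/m
FS = R / T = 1123.0 / 590.6 = 1.901

FS = 1.90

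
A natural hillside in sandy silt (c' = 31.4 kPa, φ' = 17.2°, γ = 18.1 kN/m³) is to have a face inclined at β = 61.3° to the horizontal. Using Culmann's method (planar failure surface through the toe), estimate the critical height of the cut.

Culmann's analysis gives the critical failure plane at α_cr = (β + φ')/2 = (61.3 + 17.2)/2 = 39.2°, and the critical height
H_c = (4c'/γ) · sinβ cosφ' / [1 − cos(β − φ')]
    = (4·31.4/18.1) · sin61.3°·cos17.2° / [1 − cos(44.1°)]
    = 6.939 · 0.8771·0.9553 / [1 − 0.7181]
    = 6.939 · 0.8379 / 0.2819
    = 20.63 m

H_c = 20.63 m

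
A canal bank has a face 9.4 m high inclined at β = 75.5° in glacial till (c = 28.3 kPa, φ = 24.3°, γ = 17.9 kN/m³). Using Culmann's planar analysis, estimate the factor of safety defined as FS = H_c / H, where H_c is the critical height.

H_c = (4c/γ) · sinβ cosφ / [1 − cos(β − φ)]
    = (4·28.3/17.9) · sin75.5°·cos24.3° / [1 − cos51.2°]
    = 6.324 · 0.8824 / 0.3734 = 14.94 m
FS = H_c / H = 14.94 / 9.4 = 1.590

FS = 1.59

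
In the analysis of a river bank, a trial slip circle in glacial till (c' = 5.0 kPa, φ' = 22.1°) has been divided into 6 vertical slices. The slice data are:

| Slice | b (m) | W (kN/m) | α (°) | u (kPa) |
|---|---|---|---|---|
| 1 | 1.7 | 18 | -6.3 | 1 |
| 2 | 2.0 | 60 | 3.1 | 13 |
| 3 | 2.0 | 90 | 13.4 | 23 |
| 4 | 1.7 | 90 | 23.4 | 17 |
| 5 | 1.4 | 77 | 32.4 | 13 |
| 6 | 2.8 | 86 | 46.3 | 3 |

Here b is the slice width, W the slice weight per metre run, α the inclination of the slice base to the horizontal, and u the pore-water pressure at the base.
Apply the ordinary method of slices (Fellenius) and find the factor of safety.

FS = 1.00

Ordinary method of slices: FS = Σ[c'·Δl_i + (W_i cosα_i − u_i·Δl_i)·tanφ'] / Σ W_i sinα_i, with Δl_i = b_i / cosα_i.
Slice 1: Δl = 1.7/cos(-6.3°) = 1.710 m; N'_1 = 18·cos(-6.3°) − 1·1.710 = 16.2; c'Δl = 8.55; W sinα = -2.0
Slice 2: Δl = 2.0/cos3.1° = 2.003 m; N'_2 = 60·cos3.1° − 13·2.003 = 33.9; c'Δl = 10.01; W sinα = 3.2
Slice 3: Δl = 2.0/cos13.4° = 2.056 m; N'_3 = 90·cos13.4° − 23·2.056 = 40.3; c'Δl = 10.28; W sinα = 20.9
Slice 4: Δl = 1.7/cos23.4° = 1.852 m; N'_4 = 90·cos23.4° − 17·1.852 = 51.1; c'Δl = 9.26; W sinα = 35.7
Slice 5: Δl = 1.4/cos32.4° = 1.658 m; N'_5 = 77·cos32.4° − 13·1.658 = 43.5; c'Δl = 8.29; W sinα = 41.3
Slice 6: Δl = 2.8/cos46.3° = 4.053 m; N'_6 = 86·cos46.3° − 3·4.053 = 47.3; c'Δl = 20.26; W sinα = 62.2
Σc'Δl = 66.7 kN/m; ΣN' = 232.1 kN/m; ΣW sinα = 161.3 kN/m
Resisting = 66.7 + 232.1·tan22.1° = 66.7 + 94.3 = 160.9 kN/m
FS = 160.9 / 161.3 = 0.998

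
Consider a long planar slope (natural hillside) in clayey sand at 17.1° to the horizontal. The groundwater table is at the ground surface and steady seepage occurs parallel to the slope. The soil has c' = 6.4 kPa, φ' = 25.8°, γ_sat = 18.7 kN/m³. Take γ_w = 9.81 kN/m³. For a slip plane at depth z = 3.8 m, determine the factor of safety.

FS = 1.07

With seepage parallel to the slope and the water table at the surface, the effective normal stress on the slip plane uses the buoyant unit weight γ' = γ_sat − γ_w while the driving shear stress uses γ_sat:
FS = [c' + γ' z cos²β tanφ'] / [γ_sat z sinβ cosβ]
γ' = 18.7 − 9.81 = 8.89 kN/m³
Numerator = 6.4 + 8.89·3.8·cos²17.1°·tan25.8° = 6.4 + 8.89·3.8·0.9135·0.4834 = 21.319 kPa
Denominator = 18.7·3.8·sin17.1°·cos17.1° = 18.7·3.8·0.2940·0.9558 = 19.971 kPa
FS = 21.319 / 19.971 = 1.068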